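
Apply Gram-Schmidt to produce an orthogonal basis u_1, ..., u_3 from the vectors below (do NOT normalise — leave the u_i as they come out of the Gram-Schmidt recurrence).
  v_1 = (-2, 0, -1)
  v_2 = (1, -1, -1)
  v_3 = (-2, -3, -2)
Orthogonal basis:
  u_1 = (-2, 0, -1)
  u_2 = (3/5, -1, -6/5)
  u_3 = (-1/2, -3/2, 1)

Apply the Gram-Schmidt recurrence
  u_1 = v_1
  u_i = v_i − Σ_{j<i} ((v_i · u_j) / (u_j · u_j)) · u_j.

Step by step this gives:
  u_1 = (-2, 0, -1)
  u_2 = (3/5, -1, -6/5)
  u_3 = (-1/2, -3/2, 1)

Orthogonality check:
  u_2 · u_1 = 0 (should be 0)
  u_3 · u_1 = 0 (should be 0)
  u_3 · u_2 = 0 (should be 0)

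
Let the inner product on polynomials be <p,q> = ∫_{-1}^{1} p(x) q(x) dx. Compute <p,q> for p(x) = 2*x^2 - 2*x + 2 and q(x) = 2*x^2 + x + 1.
<p,q> = 124/15

Expand the product: p(x)·q(x) = 4*x^4 - 2*x^3 + 4*x^2 + 2.
∫_{-1}^{1} of each monomial x^k gives [2/(k+1) if k even, 0 if k odd]. Integrating term-by-term (or equivalently evaluating the antiderivative F(x) = 4*x^5/5 - x^4/2 + 4*x^3/3 + 2*x at the endpoints):
  F(1) − F(−1) = 109/30 − (-139/30) = 124/15.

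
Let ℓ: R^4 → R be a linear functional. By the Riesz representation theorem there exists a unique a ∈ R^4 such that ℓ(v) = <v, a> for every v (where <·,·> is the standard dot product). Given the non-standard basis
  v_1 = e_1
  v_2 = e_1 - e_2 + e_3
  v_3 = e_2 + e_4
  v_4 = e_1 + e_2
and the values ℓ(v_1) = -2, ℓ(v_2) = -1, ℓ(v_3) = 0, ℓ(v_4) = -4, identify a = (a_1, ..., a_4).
a = (-2, -2, -1, 2)

Write a = (a_1, ..., a_4) in the standard basis. For each basis vector v_i, ℓ(v_i) = <v_i, a> is a linear equation in the a_j's. Collect the n equations into a matrix system V a = ℓ, where row i of V is v_i (expressed in the standard basis). Since V is invertible (lower-triangular with 1s on the diagonal, up to permutation), solve by back-substitution:
  V =
[[1, 0, 0, 0],
 [1, -1, 1, 0],
 [0, 1, 0, 1],
 [1, 1, 0, 0]]
  V a = (-2, -1, 0, -4)
Solving gives a = (-2, -2, -1, 2).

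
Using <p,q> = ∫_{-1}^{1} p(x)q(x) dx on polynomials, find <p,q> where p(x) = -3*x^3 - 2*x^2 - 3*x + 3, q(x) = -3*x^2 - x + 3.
<p,q> = 68/5

Expand the product: p(x)·q(x) = 9*x^5 + 9*x^4 + 2*x^3 - 12*x^2 - 12*x + 9.
∫_{-1}^{1} of each monomial x^k gives [2/(k+1) if k even, 0 if k odd]. Integrating term-by-term (or equivalently evaluating the antiderivative F(x) = 3*x^6/2 + 9*x^5/5 + x^4/2 - 4*x^3 - 6*x^2 + 9*x at the endpoints):
  F(1) − F(−1) = 14/5 − (-54/5) = 68/5.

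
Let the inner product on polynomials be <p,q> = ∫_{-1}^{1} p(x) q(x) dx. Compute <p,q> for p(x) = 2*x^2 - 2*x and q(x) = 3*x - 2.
<p,q> = -20/3

Expand the product: p(x)·q(x) = 6*x^3 - 10*x^2 + 4*x.
∫_{-1}^{1} of each monomial x^k gives [2/(k+1) if k even, 0 if k odd]. Integrating term-by-term (or equivalently evaluating the antiderivative F(x) = 3*x^4/2 - 10*x^3/3 + 2*x^2 at the endpoints):
  F(1) − F(−1) = 1/6 − (41/6) = -20/3.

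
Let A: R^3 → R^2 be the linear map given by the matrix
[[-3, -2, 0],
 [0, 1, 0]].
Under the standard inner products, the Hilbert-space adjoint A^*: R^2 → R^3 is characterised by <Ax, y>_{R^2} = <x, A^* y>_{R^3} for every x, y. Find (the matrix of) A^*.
A^* = A^T =
[[-3, 0],
 [-2, 1],
 [0, 0]]

For real matrices with standard dot products, the defining identity <Ax, y> = <x, A^* y> gives (Ax)^T y = x^T (A^*) y, i.e. x^T A^T y = x^T (A^*) y. Since this holds for all x, y, we must have A^* = A^T. Therefore
A^* =
[[-3, 0],
 [-2, 1],
 [0, 0]].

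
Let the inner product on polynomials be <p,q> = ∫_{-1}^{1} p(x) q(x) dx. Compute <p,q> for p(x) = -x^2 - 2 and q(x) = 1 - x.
<p,q> = -14/3

Expand the product: p(x)·q(x) = x^3 - x^2 + 2*x - 2.
∫_{-1}^{1} of each monomial x^k gives [2/(k+1) if k even, 0 if k odd]. Integrating term-by-term (or equivalently evaluating the antiderivative F(x) = x^4/4 - x^3/3 + x^2 - 2*x at the endpoints):
  F(1) − F(−1) = -13/12 − (43/12) = -14/3.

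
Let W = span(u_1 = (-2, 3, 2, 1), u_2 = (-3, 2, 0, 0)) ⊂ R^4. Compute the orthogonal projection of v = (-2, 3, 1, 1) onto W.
proj_W(v) = (-20/9, 8/3, 64/45, 32/45)

Set up U = [u_1 | ... | u_2] ∈ R^(4×2). The projector onto W = col(U) is P = U (U^T U)^(-1) U^T.
Compute U^T U =
  [18, 12]
  [12, 13],
and U^T v = (16, 12).
Solve U^T U · c = U^T v for the coefficients: c = (32/45, 4/15). The projection is proj_W(v) = U c.
Check: (v - proj_W(v)) · u_1 = 0  (should be 0).
Check: (v - proj_W(v)) · u_2 = 0  (should be 0).
Result: proj_W(v) = (-20/9, 8/3, 64/45, 32/45).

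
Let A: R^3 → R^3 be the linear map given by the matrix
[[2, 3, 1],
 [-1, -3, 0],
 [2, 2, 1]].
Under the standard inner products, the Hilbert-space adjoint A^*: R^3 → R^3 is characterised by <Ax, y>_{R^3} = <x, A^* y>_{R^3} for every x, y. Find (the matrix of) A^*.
A^* = A^T =
[[2, -1, 2],
 [3, -3, 2],
 [1, 0, 1]]

For real matrices with standard dot products, the defining identity <Ax, y> = <x, A^* y> gives (Ax)^T y = x^T (A^*) y, i.e. x^T A^T y = x^T (A^*) y. Since this holds for all x, y, we must have A^* = A^T. Therefore
A^* =
[[2, -1, 2],
 [3, -3, 2],
 [1, 0, 1]].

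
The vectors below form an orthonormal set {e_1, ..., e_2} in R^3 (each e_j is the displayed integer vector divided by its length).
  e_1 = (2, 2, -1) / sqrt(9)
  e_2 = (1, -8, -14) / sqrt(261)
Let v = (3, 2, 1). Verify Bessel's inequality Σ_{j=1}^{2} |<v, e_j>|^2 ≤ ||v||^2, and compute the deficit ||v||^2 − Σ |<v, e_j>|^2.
Σ |<v, e_j>|^2 = 342/29; ||v||^2 = 14; deficit = 64/29

Write each e_j = u_j / sqrt(<u_j, u_j>) where u_j is the displayed integer vector. Then <v, e_j> = <v, u_j> / sqrt(<u_j, u_j>), so |<v, e_j>|^2 = <v, u_j>^2 / <u_j, u_j>.
Coefficients: <v, e_1> = 9/sqrt(9), <v, e_2> = -27/sqrt(261).
Square and sum: Σ |<v, e_j>|^2 = 342/29.
Compute ||v||^2 = v·v = 14.
Deficit = 14 − 342/29 = 64/29 ≥ 0, confirming Bessel's inequality. (The deficit equals ||v − Σ <v,e_j> e_j||^2, the squared distance from v to span{e_j}.)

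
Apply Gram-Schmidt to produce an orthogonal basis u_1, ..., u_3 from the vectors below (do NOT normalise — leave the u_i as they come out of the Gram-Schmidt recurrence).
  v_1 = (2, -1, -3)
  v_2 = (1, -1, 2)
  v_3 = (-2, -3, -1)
Orthogonal basis:
  u_1 = (2, -1, -3)
  u_2 = (10/7, -17/14, 19/14)
  u_3 = (-32/15, -224/75, -32/75)

Apply the Gram-Schmidt recurrence
  u_1 = v_1
  u_i = v_i − Σ_{j<i} ((v_i · u_j) / (u_j · u_j)) · u_j.

Step by step this gives:
  u_1 = (2, -1, -3)
  u_2 = (10/7, -17/14, 19/14)
  u_3 = (-32/15, -224/75, -32/75)

Orthogonality check:
  u_2 · u_1 = 0 (should be 0)
  u_3 · u_1 = 0 (should be 0)
  u_3 · u_2 = 0 (should be 0)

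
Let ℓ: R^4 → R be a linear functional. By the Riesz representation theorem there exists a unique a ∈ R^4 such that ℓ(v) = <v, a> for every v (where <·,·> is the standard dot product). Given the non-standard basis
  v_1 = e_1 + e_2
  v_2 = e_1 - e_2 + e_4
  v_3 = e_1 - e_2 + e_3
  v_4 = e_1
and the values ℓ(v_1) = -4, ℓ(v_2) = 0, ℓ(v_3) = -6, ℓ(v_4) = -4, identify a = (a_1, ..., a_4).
a = (-4, 0, -2, 4)

Write a = (a_1, ..., a_4) in the standard basis. For each basis vector v_i, ℓ(v_i) = <v_i, a> is a linear equation in the a_j's. Collect the n equations into a matrix system V a = ℓ, where row i of V is v_i (expressed in the standard basis). Since V is invertible (lower-triangular with 1s on the diagonal, up to permutation), solve by back-substitution:
  V =
[[1, 1, 0, 0],
 [1, -1, 0, 1],
 [1, -1, 1, 0],
 [1, 0, 0, 0]]
  V a = (-4, 0, -6, -4)
Solving gives a = (-4, 0, -2, 4).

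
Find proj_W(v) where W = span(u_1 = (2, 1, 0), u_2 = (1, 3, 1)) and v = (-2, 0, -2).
proj_W(v) = (-8/5, -4/5, 0)

Set up U = [u_1 | ... | u_2] ∈ R^(3×2). The projector onto W = col(U) is P = U (U^T U)^(-1) U^T.
Compute U^T U =
  [5, 5]
  [5, 11],
and U^T v = (-4, -4).
Solve U^T U · c = U^T v for the coefficients: c = (-4/5, 0). The projection is proj_W(v) = U c.
Check: (v - proj_W(v)) · u_1 = 0  (should be 0).
Check: (v - proj_W(v)) · u_2 = 0  (should be 0).
Result: proj_W(v) = (-8/5, -4/5, 0).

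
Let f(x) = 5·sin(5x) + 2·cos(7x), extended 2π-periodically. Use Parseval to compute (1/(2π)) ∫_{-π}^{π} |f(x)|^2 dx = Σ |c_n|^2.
Σ |c_n|^2 = 29/2

Expand |f|^2 and use orthogonality of {sin(nx), cos(mx)} on [-π, π]:
  ∫_{-π}^{π} sin(nx)^2 dx = π, ∫ cos(mx)^2 dx = π, and cross terms integrate to 0.
So ∫_{-π}^{π} f(x)^2 dx = 5^2 · π + 2^2 · π = (25 + 4)π.
Divide by 2π: (25 + 4)/2 = 29/2.
By Parseval, this equals Σ |c_n|^2.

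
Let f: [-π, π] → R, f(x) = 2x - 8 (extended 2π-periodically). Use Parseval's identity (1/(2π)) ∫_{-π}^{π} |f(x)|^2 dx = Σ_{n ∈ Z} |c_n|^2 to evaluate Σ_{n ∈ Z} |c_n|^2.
Σ |c_n|^2 = 4π^2/3 + 64

Expand and integrate term by term over [-π, π]:
  ∫ (2x)^2 dx = 4·(2π^3/3); ∫ 2·2·(-8)·x dx = 0 (odd integrand); ∫ (-8)^2 dx = 64·2π.
So (1/(2π)) ∫_{-π}^{π} (2x - 8)^2 dx = 4π^2/3 + 64 = 4π^2/3 + 64.
Parseval ⇒ Σ |c_n|^2 = 4π^2/3 + 64.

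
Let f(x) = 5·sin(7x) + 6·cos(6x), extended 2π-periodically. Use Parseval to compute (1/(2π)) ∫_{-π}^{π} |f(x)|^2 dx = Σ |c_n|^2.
Σ |c_n|^2 = 61/2

Expand |f|^2 and use orthogonality of {sin(nx), cos(mx)} on [-π, π]:
  ∫_{-π}^{π} sin(nx)^2 dx = π, ∫ cos(mx)^2 dx = π, and cross terms integrate to 0.
So ∫_{-π}^{π} f(x)^2 dx = 5^2 · π + 6^2 · π = (25 + 36)π.
Divide by 2π: (25 + 36)/2 = 61/2.
By Parseval, this equals Σ |c_n|^2.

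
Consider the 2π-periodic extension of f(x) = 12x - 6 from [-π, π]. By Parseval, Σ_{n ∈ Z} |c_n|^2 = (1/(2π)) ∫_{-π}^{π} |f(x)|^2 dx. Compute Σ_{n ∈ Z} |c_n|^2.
Σ |c_n|^2 = 48π^2 + 36

Expand and integrate term by term over [-π, π]:
  ∫ (12x)^2 dx = 144·(2π^3/3); ∫ 2·12·(-6)·x dx = 0 (odd integrand); ∫ (-6)^2 dx = 36·2π.
So (1/(2π)) ∫_{-π}^{π} (12x - 6)^2 dx = 144π^2/3 + 36 = 48π^2 + 36.
Parseval ⇒ Σ |c_n|^2 = 48π^2 + 36.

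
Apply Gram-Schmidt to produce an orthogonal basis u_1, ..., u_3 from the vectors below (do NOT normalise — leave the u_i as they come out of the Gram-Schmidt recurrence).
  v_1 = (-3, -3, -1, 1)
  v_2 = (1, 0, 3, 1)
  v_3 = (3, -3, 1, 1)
Orthogonal basis:
  u_1 = (-3, -3, -1, 1)
  u_2 = (1/4, -3/4, 11/4, 5/4)
  u_3 = (110/39, -32/13, -38/39, 4/39)

Apply the Gram-Schmidt recurrence
  u_1 = v_1
  u_i = v_i − Σ_{j<i} ((v_i · u_j) / (u_j · u_j)) · u_j.

Step by step this gives:
  u_1 = (-3, -3, -1, 1)
  u_2 = (1/4, -3/4, 11/4, 5/4)
  u_3 = (110/39, -32/13, -38/39, 4/39)

Orthogonality check:
  u_2 · u_1 = 0 (should be 0)
  u_3 · u_1 = 0 (should be 0)
  u_3 · u_2 = 0 (should be 0)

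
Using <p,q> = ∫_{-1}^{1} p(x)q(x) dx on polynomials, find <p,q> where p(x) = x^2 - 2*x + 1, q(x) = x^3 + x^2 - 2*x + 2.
<p,q> = 124/15

Expand the product: p(x)·q(x) = x^5 - x^4 - 3*x^3 + 7*x^2 - 6*x + 2.
∫_{-1}^{1} of each monomial x^k gives [2/(k+1) if k even, 0 if k odd]. Integrating term-by-term (or equivalently evaluating the antiderivative F(x) = x^6/6 - x^5/5 - 3*x^4/4 + 7*x^3/3 - 3*x^2 + 2*x at the endpoints):
  F(1) − F(−1) = 11/20 − (-463/60) = 124/15.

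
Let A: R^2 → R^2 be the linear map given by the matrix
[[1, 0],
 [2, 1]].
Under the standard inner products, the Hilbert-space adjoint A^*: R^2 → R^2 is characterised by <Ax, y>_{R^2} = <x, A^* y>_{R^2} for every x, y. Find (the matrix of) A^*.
A^* = A^T =
[[1, 2],
 [0, 1]]

For real matrices with standard dot products, the defining identity <Ax, y> = <x, A^* y> gives (Ax)^T y = x^T (A^*) y, i.e. x^T A^T y = x^T (A^*) y. Since this holds for all x, y, we must have A^* = A^T. Therefore
A^* =
[[1, 2],
 [0, 1]].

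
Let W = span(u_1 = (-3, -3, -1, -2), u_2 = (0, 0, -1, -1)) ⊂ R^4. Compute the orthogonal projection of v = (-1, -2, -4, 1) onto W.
proj_W(v) = (-39/37, -39/37, -49/37, -62/37)

Set up U = [u_1 | ... | u_2] ∈ R^(4×2). The projector onto W = col(U) is P = U (U^T U)^(-1) U^T.
Compute U^T U =
  [23, 3]
  [3, 2],
and U^T v = (11, 3).
Solve U^T U · c = U^T v for the coefficients: c = (13/37, 36/37). The projection is proj_W(v) = U c.
Check: (v - proj_W(v)) · u_1 = 0  (should be 0).
Check: (v - proj_W(v)) · u_2 = 0  (should be 0).
Result: proj_W(v) = (-39/37, -39/37, -49/37, -62/37).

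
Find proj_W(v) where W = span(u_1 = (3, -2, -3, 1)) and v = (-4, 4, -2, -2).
proj_W(v) = (-48/23, 32/23, 48/23, -16/23)

Set up U = [u_1 | ... | u_1] ∈ R^(4×1). The projector onto W = col(U) is P = U (U^T U)^(-1) U^T.
Compute U^T U =
  [23],
and U^T v = (-16).
Solve U^T U · c = U^T v for the coefficients: c = (-16/23). The projection is proj_W(v) = U c.
Check: (v - proj_W(v)) · u_1 = 0  (should be 0).
Result: proj_W(v) = (-48/23, 32/23, 48/23, -16/23).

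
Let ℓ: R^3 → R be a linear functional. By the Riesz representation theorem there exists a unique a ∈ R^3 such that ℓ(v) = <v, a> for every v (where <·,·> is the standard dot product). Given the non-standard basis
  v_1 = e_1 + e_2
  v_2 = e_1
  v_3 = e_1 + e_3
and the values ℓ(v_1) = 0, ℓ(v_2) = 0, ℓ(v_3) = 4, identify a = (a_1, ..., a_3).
a = (0, 0, 4)

Write a = (a_1, ..., a_3) in the standard basis. For each basis vector v_i, ℓ(v_i) = <v_i, a> is a linear equation in the a_j's. Collect the n equations into a matrix system V a = ℓ, where row i of V is v_i (expressed in the standard basis). Since V is invertible (lower-triangular with 1s on the diagonal, up to permutation), solve by back-substitution:
  V =
[[1, 1, 0],
 [1, 0, 0],
 [1, 0, 1]]
  V a = (0, 0, 4)
Solving gives a = (0, 0, 4).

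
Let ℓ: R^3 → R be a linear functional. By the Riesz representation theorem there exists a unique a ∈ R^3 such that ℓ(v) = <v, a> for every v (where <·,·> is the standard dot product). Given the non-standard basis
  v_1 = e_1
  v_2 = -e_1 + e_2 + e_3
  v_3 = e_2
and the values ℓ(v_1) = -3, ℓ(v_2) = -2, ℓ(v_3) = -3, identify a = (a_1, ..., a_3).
a = (-3, -3, -2)

Write a = (a_1, ..., a_3) in the standard basis. For each basis vector v_i, ℓ(v_i) = <v_i, a> is a linear equation in the a_j's. Collect the n equations into a matrix system V a = ℓ, where row i of V is v_i (expressed in the standard basis). Since V is invertible (lower-triangular with 1s on the diagonal, up to permutation), solve by back-substitution:
  V =
[[1, 0, 0],
 [-1, 1, 1],
 [0, 1, 0]]
  V a = (-3, -2, -3)
Solving gives a = (-3, -3, -2).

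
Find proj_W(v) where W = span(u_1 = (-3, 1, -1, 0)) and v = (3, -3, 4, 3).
proj_W(v) = (48/11, -16/11, 16/11, 0)

Set up U = [u_1 | ... | u_1] ∈ R^(4×1). The projector onto W = col(U) is P = U (U^T U)^(-1) U^T.
Compute U^T U =
  [11],
and U^T v = (-16).
Solve U^T U · c = U^T v for the coefficients: c = (-16/11). The projection is proj_W(v) = U c.
Check: (v - proj_W(v)) · u_1 = 0  (should be 0).
Result: proj_W(v) = (48/11, -16/11, 16/11, 0).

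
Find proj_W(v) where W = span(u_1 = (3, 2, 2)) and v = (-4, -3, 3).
proj_W(v) = (-36/17, -24/17, -24/17)

Set up U = [u_1 | ... | u_1] ∈ R^(3×1). The projector onto W = col(U) is P = U (U^T U)^(-1) U^T.
Compute U^T U =
  [17],
and U^T v = (-12).
Solve U^T U · c = U^T v for the coefficients: c = (-12/17). The projection is proj_W(v) = U c.
Check: (v - proj_W(v)) · u_1 = 0  (should be 0).
Result: proj_W(v) = (-36/17, -24/17, -24/17).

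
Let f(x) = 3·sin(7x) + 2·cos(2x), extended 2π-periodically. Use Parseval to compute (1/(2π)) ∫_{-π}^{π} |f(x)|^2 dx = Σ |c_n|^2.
Σ |c_n|^2 = 13/2

Expand |f|^2 and use orthogonality of {sin(nx), cos(mx)} on [-π, π]:
  ∫_{-π}^{π} sin(nx)^2 dx = π, ∫ cos(mx)^2 dx = π, and cross terms integrate to 0.
So ∫_{-π}^{π} f(x)^2 dx = 3^2 · π + 2^2 · π = (9 + 4)π.
Divide by 2π: (9 + 4)/2 = 13/2.
By Parseval, this equals Σ |c_n|^2.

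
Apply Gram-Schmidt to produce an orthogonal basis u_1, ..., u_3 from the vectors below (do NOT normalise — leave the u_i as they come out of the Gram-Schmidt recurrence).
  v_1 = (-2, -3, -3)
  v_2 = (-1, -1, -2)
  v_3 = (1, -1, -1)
Orthogonal basis:
  u_1 = (-2, -3, -3)
  u_2 = (0, 1/2, -1/2)
  u_3 = (15/11, -5/11, -5/11)

Apply the Gram-Schmidt recurrence
  u_1 = v_1
  u_i = v_i − Σ_{j<i} ((v_i · u_j) / (u_j · u_j)) · u_j.

Step by step this gives:
  u_1 = (-2, -3, -3)
  u_2 = (0, 1/2, -1/2)
  u_3 = (15/11, -5/11, -5/11)

Orthogonality check:
  u_2 · u_1 = 0 (should be 0)
  u_3 · u_1 = 0 (should be 0)
  u_3 · u_2 = 0 (should be 0)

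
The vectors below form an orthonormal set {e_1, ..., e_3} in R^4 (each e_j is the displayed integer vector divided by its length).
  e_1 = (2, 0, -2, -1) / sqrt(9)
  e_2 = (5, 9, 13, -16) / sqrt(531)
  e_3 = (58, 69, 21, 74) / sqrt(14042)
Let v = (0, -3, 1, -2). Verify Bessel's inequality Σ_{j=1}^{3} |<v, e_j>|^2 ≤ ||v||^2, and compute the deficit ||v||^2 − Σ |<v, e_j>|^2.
Σ |<v, e_j>|^2 = 1018/119; ||v||^2 = 14; deficit = 648/119

Write each e_j = u_j / sqrt(<u_j, u_j>) where u_j is the displayed integer vector. Then <v, e_j> = <v, u_j> / sqrt(<u_j, u_j>), so |<v, e_j>|^2 = <v, u_j>^2 / <u_j, u_j>.
Coefficients: <v, e_1> = 0/sqrt(9), <v, e_2> = 18/sqrt(531), <v, e_3> = -334/sqrt(14042).
Square and sum: Σ |<v, e_j>|^2 = 1018/119.
Compute ||v||^2 = v·v = 14.
Deficit = 14 − 1018/119 = 648/119 ≥ 0, confirming Bessel's inequality. (The deficit equals ||v − Σ <v,e_j> e_j||^2, the squared distance from v to span{e_j}.)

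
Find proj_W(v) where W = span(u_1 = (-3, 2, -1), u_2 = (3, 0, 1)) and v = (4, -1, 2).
proj_W(v) = (21/5, -1, 7/5)

Set up U = [u_1 | ... | u_2] ∈ R^(3×2). The projector onto W = col(U) is P = U (U^T U)^(-1) U^T.
Compute U^T U =
  [14, -10]
  [-10, 10],
and U^T v = (-16, 14).
Solve U^T U · c = U^T v for the coefficients: c = (-1/2, 9/10). The projection is proj_W(v) = U c.
Check: (v - proj_W(v)) · u_1 = 0  (should be 0).
Check: (v - proj_W(v)) · u_2 = 0  (should be 0).
Result: proj_W(v) = (21/5, -1, 7/5).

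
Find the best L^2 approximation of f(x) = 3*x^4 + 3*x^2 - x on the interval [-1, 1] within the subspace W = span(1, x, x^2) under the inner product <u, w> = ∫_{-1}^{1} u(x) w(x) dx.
g(x) = 39*x^2/7 - x - 9/35

The best approximation g ∈ W is the orthogonal projection of f onto W. Writing g = a_0 + a_1 x + a_2 x^2, the coefficients solve the normal equations G · a = b where
  G_{ij} = <φ_i, φ_j> and b_i = <f, φ_i>, with φ_0 = 1, φ_1 = x, φ_2 = x^2.
G =
  [2, 0, 2/3]
  [0, 2/3, 0]
  [2/3, 0, 2/5],
b = (16/5, -2/3, 72/35).
Solving gives a_0 = -9/35, a_1 = -1, a_2 = 39/7, so
  g(x) = 39*x^2/7 - x - 9/35.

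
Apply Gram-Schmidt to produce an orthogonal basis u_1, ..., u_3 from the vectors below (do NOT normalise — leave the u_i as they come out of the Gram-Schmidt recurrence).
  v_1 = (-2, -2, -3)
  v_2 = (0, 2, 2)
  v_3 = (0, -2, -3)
Orthogonal basis:
  u_1 = (-2, -2, -3)
  u_2 = (-20/17, 14/17, 4/17)
  u_3 = (2/9, 4/9, -4/9)

Apply the Gram-Schmidt recurrence
  u_1 = v_1
  u_i = v_i − Σ_{j<i} ((v_i · u_j) / (u_j · u_j)) · u_j.

Step by step this gives:
  u_1 = (-2, -2, -3)
  u_2 = (-20/17, 14/17, 4/17)
  u_3 = (2/9, 4/9, -4/9)

Orthogonality check:
  u_2 · u_1 = 0 (should be 0)
  u_3 · u_1 = 0 (should be 0)
  u_3 · u_2 = 0 (should be 0)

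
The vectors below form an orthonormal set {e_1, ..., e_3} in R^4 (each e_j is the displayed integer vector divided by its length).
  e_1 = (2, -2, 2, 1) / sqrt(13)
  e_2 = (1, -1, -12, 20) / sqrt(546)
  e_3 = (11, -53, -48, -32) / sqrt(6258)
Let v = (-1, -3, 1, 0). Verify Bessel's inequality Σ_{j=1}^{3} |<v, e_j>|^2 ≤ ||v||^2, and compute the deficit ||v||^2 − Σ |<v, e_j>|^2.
Σ |<v, e_j>|^2 = 678/149; ||v||^2 = 11; deficit = 961/149

Write each e_j = u_j / sqrt(<u_j, u_j>) where u_j is the displayed integer vector. Then <v, e_j> = <v, u_j> / sqrt(<u_j, u_j>), so |<v, e_j>|^2 = <v, u_j>^2 / <u_j, u_j>.
Coefficients: <v, e_1> = 6/sqrt(13), <v, e_2> = -10/sqrt(546), <v, e_3> = 100/sqrt(6258).
Square and sum: Σ |<v, e_j>|^2 = 678/149.
Compute ||v||^2 = v·v = 11.
Deficit = 11 − 678/149 = 961/149 ≥ 0, confirming Bessel's inequality. (The deficit equals ||v − Σ <v,e_j> e_j||^2, the squared distance from v to span{e_j}.)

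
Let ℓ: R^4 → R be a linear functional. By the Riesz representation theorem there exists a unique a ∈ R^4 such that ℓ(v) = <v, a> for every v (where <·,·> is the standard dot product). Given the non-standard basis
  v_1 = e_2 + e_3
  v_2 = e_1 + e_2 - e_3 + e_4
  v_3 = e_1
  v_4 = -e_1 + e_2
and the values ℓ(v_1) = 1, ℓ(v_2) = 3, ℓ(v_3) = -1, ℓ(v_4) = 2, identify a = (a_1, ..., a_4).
a = (-1, 1, 0, 3)

Write a = (a_1, ..., a_4) in the standard basis. For each basis vector v_i, ℓ(v_i) = <v_i, a> is a linear equation in the a_j's. Collect the n equations into a matrix system V a = ℓ, where row i of V is v_i (expressed in the standard basis). Since V is invertible (lower-triangular with 1s on the diagonal, up to permutation), solve by back-substitution:
  V =
[[0, 1, 1, 0],
 [1, 1, -1, 1],
 [1, 0, 0, 0],
 [-1, 1, 0, 0]]
  V a = (1, 3, -1, 2)
Solving gives a = (-1, 1, 0, 3).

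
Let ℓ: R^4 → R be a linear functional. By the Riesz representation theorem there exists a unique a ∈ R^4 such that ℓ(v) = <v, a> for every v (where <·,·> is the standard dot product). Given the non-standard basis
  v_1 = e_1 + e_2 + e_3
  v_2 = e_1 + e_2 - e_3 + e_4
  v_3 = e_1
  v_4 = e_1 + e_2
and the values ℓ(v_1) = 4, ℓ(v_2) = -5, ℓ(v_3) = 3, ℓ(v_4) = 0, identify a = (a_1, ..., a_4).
a = (3, -3, 4, -1)

Write a = (a_1, ..., a_4) in the standard basis. For each basis vector v_i, ℓ(v_i) = <v_i, a> is a linear equation in the a_j's. Collect the n equations into a matrix system V a = ℓ, where row i of V is v_i (expressed in the standard basis). Since V is invertible (lower-triangular with 1s on the diagonal, up to permutation), solve by back-substitution:
  V =
[[1, 1, 1, 0],
 [1, 1, -1, 1],
 [1, 0, 0, 0],
 [1, 1, 0, 0]]
  V a = (4, -5, 3, 0)
Solving gives a = (3, -3, 4, -1).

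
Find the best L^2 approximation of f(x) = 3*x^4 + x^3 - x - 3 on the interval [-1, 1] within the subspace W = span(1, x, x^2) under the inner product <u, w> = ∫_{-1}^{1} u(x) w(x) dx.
g(x) = 18*x^2/7 - 2*x/5 - 114/35

The best approximation g ∈ W is the orthogonal projection of f onto W. Writing g = a_0 + a_1 x + a_2 x^2, the coefficients solve the normal equations G · a = b where
  G_{ij} = <φ_i, φ_j> and b_i = <f, φ_i>, with φ_0 = 1, φ_1 = x, φ_2 = x^2.
G =
  [2, 0, 2/3]
  [0, 2/3, 0]
  [2/3, 0, 2/5],
b = (-24/5, -4/15, -8/7).
Solving gives a_0 = -114/35, a_1 = -2/5, a_2 = 18/7, so
  g(x) = 18*x^2/7 - 2*x/5 - 114/35.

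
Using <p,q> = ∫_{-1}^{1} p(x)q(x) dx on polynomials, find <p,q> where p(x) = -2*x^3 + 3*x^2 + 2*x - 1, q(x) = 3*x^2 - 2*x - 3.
<p,q> = 8/15

Expand the product: p(x)·q(x) = -6*x^5 + 13*x^4 + 6*x^3 - 16*x^2 - 4*x + 3.
∫_{-1}^{1} of each monomial x^k gives [2/(k+1) if k even, 0 if k odd]. Integrating term-by-term (or equivalently evaluating the antiderivative F(x) = -x^6 + 13*x^5/5 + 3*x^4/2 - 16*x^3/3 - 2*x^2 + 3*x at the endpoints):
  F(1) − F(−1) = -37/30 − (-53/30) = 8/15.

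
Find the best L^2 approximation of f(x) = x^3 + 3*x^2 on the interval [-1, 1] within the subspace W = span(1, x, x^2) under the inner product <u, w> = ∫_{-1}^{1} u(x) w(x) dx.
g(x) = 3*x^2 + 3*x/5

The best approximation g ∈ W is the orthogonal projection of f onto W. Writing g = a_0 + a_1 x + a_2 x^2, the coefficients solve the normal equations G · a = b where
  G_{ij} = <φ_i, φ_j> and b_i = <f, φ_i>, with φ_0 = 1, φ_1 = x, φ_2 = x^2.
G =
  [2, 0, 2/3]
  [0, 2/3, 0]
  [2/3, 0, 2/5],
b = (2, 2/5, 6/5).
Solving gives a_0 = 0, a_1 = 3/5, a_2 = 3, so
  g(x) = 3*x^2 + 3*x/5.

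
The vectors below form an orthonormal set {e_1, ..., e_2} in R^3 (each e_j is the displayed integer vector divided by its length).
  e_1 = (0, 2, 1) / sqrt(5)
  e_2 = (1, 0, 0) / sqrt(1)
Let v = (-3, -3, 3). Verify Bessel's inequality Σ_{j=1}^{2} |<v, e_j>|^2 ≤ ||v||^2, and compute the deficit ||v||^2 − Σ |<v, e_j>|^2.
Σ |<v, e_j>|^2 = 54/5; ||v||^2 = 27; deficit = 81/5

Write each e_j = u_j / sqrt(<u_j, u_j>) where u_j is the displayed integer vector. Then <v, e_j> = <v, u_j> / sqrt(<u_j, u_j>), so |<v, e_j>|^2 = <v, u_j>^2 / <u_j, u_j>.
Coefficients: <v, e_1> = -3/sqrt(5), <v, e_2> = -3/sqrt(1).
Square and sum: Σ |<v, e_j>|^2 = 54/5.
Compute ||v||^2 = v·v = 27.
Deficit = 27 − 54/5 = 81/5 ≥ 0, confirming Bessel's inequality. (The deficit equals ||v − Σ <v,e_j> e_j||^2, the squared distance from v to span{e_j}.)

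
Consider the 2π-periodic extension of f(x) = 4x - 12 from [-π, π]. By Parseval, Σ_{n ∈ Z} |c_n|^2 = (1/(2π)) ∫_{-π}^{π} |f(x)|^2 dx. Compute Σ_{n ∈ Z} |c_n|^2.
Σ |c_n|^2 = 16π^2/3 + 144

Expand and integrate term by term over [-π, π]:
  ∫ (4x)^2 dx = 16·(2π^3/3); ∫ 2·4·(-12)·x dx = 0 (odd integrand); ∫ (-12)^2 dx = 144·2π.
So (1/(2π)) ∫_{-π}^{π} (4x - 12)^2 dx = 16π^2/3 + 144 = 16π^2/3 + 144.
Parseval ⇒ Σ |c_n|^2 = 16π^2/3 + 144.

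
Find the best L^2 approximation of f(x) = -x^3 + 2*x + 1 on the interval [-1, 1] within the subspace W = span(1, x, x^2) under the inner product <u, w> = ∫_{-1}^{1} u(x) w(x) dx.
g(x) = 7*x/5 + 1

The best approximation g ∈ W is the orthogonal projection of f onto W. Writing g = a_0 + a_1 x + a_2 x^2, the coefficients solve the normal equations G · a = b where
  G_{ij} = <φ_i, φ_j> and b_i = <f, φ_i>, with φ_0 = 1, φ_1 = x, φ_2 = x^2.
G =
  [2, 0, 2/3]
  [0, 2/3, 0]
  [2/3, 0, 2/5],
b = (2, 14/15, 2/3).
Solving gives a_0 = 1, a_1 = 7/5, a_2 = 0, so
  g(x) = 7*x/5 + 1.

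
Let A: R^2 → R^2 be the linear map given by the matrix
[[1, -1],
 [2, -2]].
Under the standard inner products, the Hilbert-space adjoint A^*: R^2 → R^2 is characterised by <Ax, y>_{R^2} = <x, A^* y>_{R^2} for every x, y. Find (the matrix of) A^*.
A^* = A^T =
[[1, 2],
 [-1, -2]]

For real matrices with standard dot products, the defining identity <Ax, y> = <x, A^* y> gives (Ax)^T y = x^T (A^*) y, i.e. x^T A^T y = x^T (A^*) y. Since this holds for all x, y, we must have A^* = A^T. Therefore
A^* =
[[1, 2],
 [-1, -2]].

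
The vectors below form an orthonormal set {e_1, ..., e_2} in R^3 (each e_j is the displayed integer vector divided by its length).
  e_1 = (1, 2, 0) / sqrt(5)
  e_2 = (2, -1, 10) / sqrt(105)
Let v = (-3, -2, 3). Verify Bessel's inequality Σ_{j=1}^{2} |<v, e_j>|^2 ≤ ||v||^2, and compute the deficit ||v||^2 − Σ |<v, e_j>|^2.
Σ |<v, e_j>|^2 = 341/21; ||v||^2 = 22; deficit = 121/21

Write each e_j = u_j / sqrt(<u_j, u_j>) where u_j is the displayed integer vector. Then <v, e_j> = <v, u_j> / sqrt(<u_j, u_j>), so |<v, e_j>|^2 = <v, u_j>^2 / <u_j, u_j>.
Coefficients: <v, e_1> = -7/sqrt(5), <v, e_2> = 26/sqrt(105).
Square and sum: Σ |<v, e_j>|^2 = 341/21.
Compute ||v||^2 = v·v = 22.
Deficit = 22 − 341/21 = 121/21 ≥ 0, confirming Bessel's inequality. (The deficit equals ||v − Σ <v,e_j> e_j||^2, the squared distance from v to span{e_j}.)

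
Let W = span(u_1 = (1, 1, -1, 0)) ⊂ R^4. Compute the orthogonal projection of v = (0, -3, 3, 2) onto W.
proj_W(v) = (-2, -2, 2, 0)

Set up U = [u_1 | ... | u_1] ∈ R^(4×1). The projector onto W = col(U) is P = U (U^T U)^(-1) U^T.
Compute U^T U =
  [3],
and U^T v = (-6).
Solve U^T U · c = U^T v for the coefficients: c = (-2). The projection is proj_W(v) = U c.
Check: (v - proj_W(v)) · u_1 = 0  (should be 0).
Result: proj_W(v) = (-2, -2, 2, 0).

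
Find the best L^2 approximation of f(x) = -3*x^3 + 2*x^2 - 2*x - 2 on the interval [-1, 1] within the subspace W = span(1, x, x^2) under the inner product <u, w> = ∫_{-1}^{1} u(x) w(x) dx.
g(x) = 2*x^2 - 19*x/5 - 2

The best approximation g ∈ W is the orthogonal projection of f onto W. Writing g = a_0 + a_1 x + a_2 x^2, the coefficients solve the normal equations G · a = b where
  G_{ij} = <φ_i, φ_j> and b_i = <f, φ_i>, with φ_0 = 1, φ_1 = x, φ_2 = x^2.
G =
  [2, 0, 2/3]
  [0, 2/3, 0]
  [2/3, 0, 2/5],
b = (-8/3, -38/15, -8/15).
Solving gives a_0 = -2, a_1 = -19/5, a_2 = 2, so
  g(x) = 2*x^2 - 19*x/5 - 2.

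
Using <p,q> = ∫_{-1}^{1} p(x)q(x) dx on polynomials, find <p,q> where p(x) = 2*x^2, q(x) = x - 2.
<p,q> = -8/3

Expand the product: p(x)·q(x) = 2*x^3 - 4*x^2.
∫_{-1}^{1} of each monomial x^k gives [2/(k+1) if k even, 0 if k odd]. Integrating term-by-term (or equivalently evaluating the antiderivative F(x) = x^4/2 - 4*x^3/3 at the endpoints):
  F(1) − F(−1) = -5/6 − (11/6) = -8/3.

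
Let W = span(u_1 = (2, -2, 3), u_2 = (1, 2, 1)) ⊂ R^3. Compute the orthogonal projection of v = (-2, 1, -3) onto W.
proj_W(v) = (-210/101, 102/101, -297/101)

Set up U = [u_1 | ... | u_2] ∈ R^(3×2). The projector onto W = col(U) is P = U (U^T U)^(-1) U^T.
Compute U^T U =
  [17, 1]
  [1, 6],
and U^T v = (-15, -3).
Solve U^T U · c = U^T v for the coefficients: c = (-87/101, -36/101). The projection is proj_W(v) = U c.
Check: (v - proj_W(v)) · u_1 = 0  (should be 0).
Check: (v - proj_W(v)) · u_2 = 0  (should be 0).
Result: proj_W(v) = (-210/101, 102/101, -297/101).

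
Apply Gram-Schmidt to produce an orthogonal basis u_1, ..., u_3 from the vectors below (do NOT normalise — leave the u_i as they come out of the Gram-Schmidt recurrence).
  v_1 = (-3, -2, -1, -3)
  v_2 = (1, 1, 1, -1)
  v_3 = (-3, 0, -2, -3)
Orthogonal basis:
  u_1 = (-3, -2, -1, -3)
  u_2 = (14/23, 17/23, 20/23, -32/23)
  u_3 = (-41/83, 134/83, -106/83, -13/83)

Apply the Gram-Schmidt recurrence
  u_1 = v_1
  u_i = v_i − Σ_{j<i} ((v_i · u_j) / (u_j · u_j)) · u_j.

Step by step this gives:
  u_1 = (-3, -2, -1, -3)
  u_2 = (14/23, 17/23, 20/23, -32/23)
  u_3 = (-41/83, 134/83, -106/83, -13/83)

Orthogonality check:
  u_2 · u_1 = 0 (should be 0)
  u_3 · u_1 = 0 (should be 0)
  u_3 · u_2 = 0 (should be 0)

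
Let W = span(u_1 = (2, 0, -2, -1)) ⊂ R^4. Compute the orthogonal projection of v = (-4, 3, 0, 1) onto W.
proj_W(v) = (-2, 0, 2, 1)

Set up U = [u_1 | ... | u_1] ∈ R^(4×1). The projector onto W = col(U) is P = U (U^T U)^(-1) U^T.
Compute U^T U =
  [9],
and U^T v = (-9).
Solve U^T U · c = U^T v for the coefficients: c = (-1). The projection is proj_W(v) = U c.
Check: (v - proj_W(v)) · u_1 = 0  (should be 0).
Result: proj_W(v) = (-2, 0, 2, 1).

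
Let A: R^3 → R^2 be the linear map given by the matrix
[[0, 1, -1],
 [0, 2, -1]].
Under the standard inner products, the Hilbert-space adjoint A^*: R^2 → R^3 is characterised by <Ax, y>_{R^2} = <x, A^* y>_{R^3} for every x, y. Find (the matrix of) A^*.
A^* = A^T =
[[0, 0],
 [1, 2],
 [-1, -1]]

For real matrices with standard dot products, the defining identity <Ax, y> = <x, A^* y> gives (Ax)^T y = x^T (A^*) y, i.e. x^T A^T y = x^T (A^*) y. Since this holds for all x, y, we must have A^* = A^T. Therefore
A^* =
[[0, 0],
 [1, 2],
 [-1, -1]].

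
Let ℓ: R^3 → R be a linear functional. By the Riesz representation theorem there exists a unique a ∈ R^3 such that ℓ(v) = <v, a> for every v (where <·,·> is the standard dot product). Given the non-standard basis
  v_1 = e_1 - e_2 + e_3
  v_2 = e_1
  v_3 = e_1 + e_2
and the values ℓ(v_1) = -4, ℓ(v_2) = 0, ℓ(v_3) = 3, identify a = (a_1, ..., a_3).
a = (0, 3, -1)

Write a = (a_1, ..., a_3) in the standard basis. For each basis vector v_i, ℓ(v_i) = <v_i, a> is a linear equation in the a_j's. Collect the n equations into a matrix system V a = ℓ, where row i of V is v_i (expressed in the standard basis). Since V is invertible (lower-triangular with 1s on the diagonal, up to permutation), solve by back-substitution:
  V =
[[1, -1, 1],
 [1, 0, 0],
 [1, 1, 0]]
  V a = (-4, 0, 3)
Solving gives a = (0, 3, -1).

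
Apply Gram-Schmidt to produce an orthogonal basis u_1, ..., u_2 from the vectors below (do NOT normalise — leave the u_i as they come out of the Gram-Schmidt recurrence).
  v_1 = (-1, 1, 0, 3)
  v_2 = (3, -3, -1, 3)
Orthogonal basis:
  u_1 = (-1, 1, 0, 3)
  u_2 = (36/11, -36/11, -1, 24/11)

Apply the Gram-Schmidt recurrence
  u_1 = v_1
  u_i = v_i − Σ_{j<i} ((v_i · u_j) / (u_j · u_j)) · u_j.

Step by step this gives:
  u_1 = (-1, 1, 0, 3)
  u_2 = (36/11, -36/11, -1, 24/11)

Orthogonality check:
  u_2 · u_1 = 0 (should be 0)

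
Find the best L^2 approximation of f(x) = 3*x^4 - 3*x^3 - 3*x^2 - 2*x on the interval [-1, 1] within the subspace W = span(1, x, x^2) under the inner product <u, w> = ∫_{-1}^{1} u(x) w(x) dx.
g(x) = -3*x^2/7 - 19*x/5 - 9/35

The best approximation g ∈ W is the orthogonal projection of f onto W. Writing g = a_0 + a_1 x + a_2 x^2, the coefficients solve the normal equations G · a = b where
  G_{ij} = <φ_i, φ_j> and b_i = <f, φ_i>, with φ_0 = 1, φ_1 = x, φ_2 = x^2.
G =
  [2, 0, 2/3]
  [0, 2/3, 0]
  [2/3, 0, 2/5],
b = (-4/5, -38/15, -12/35).
Solving gives a_0 = -9/35, a_1 = -19/5, a_2 = -3/7, so
  g(x) = -3*x^2/7 - 19*x/5 - 9/35.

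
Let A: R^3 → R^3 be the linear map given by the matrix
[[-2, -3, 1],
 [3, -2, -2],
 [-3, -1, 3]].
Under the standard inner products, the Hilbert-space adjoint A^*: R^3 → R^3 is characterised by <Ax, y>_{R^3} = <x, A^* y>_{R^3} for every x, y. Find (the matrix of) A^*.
A^* = A^T =
[[-2, 3, -3],
 [-3, -2, -1],
 [1, -2, 3]]

For real matrices with standard dot products, the defining identity <Ax, y> = <x, A^* y> gives (Ax)^T y = x^T (A^*) y, i.e. x^T A^T y = x^T (A^*) y. Since this holds for all x, y, we must have A^* = A^T. Therefore
A^* =
[[-2, 3, -3],
 [-3, -2, -1],
 [1, -2, 3]].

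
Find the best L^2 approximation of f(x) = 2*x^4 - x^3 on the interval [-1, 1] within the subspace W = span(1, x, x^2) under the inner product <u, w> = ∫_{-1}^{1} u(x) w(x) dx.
g(x) = 12*x^2/7 - 3*x/5 - 6/35

The best approximation g ∈ W is the orthogonal projection of f onto W. Writing g = a_0 + a_1 x + a_2 x^2, the coefficients solve the normal equations G · a = b where
  G_{ij} = <φ_i, φ_j> and b_i = <f, φ_i>, with φ_0 = 1, φ_1 = x, φ_2 = x^2.
G =
  [2, 0, 2/3]
  [0, 2/3, 0]
  [2/3, 0, 2/5],
b = (4/5, -2/5, 4/7).
Solving gives a_0 = -6/35, a_1 = -3/5, a_2 = 12/7, so
  g(x) = 12*x^2/7 - 3*x/5 - 6/35.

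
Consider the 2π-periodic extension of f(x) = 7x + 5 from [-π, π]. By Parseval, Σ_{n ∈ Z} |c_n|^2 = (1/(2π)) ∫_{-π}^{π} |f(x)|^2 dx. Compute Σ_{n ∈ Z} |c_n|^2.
Σ |c_n|^2 = 49π^2/3 + 25

Expand and integrate term by term over [-π, π]:
  ∫ (7x)^2 dx = 49·(2π^3/3); ∫ 2·7·(5)·x dx = 0 (odd integrand); ∫ 5^2 dx = 25·2π.
So (1/(2π)) ∫_{-π}^{π} (7x + 5)^2 dx = 49π^2/3 + 25 = 49π^2/3 + 25.
Parseval ⇒ Σ |c_n|^2 = 49π^2/3 + 25.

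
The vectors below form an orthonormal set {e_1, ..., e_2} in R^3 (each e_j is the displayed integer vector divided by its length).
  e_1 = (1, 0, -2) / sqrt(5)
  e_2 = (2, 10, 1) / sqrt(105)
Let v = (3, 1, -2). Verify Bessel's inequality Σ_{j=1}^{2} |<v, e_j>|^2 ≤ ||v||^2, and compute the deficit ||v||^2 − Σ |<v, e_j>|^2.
Σ |<v, e_j>|^2 = 35/3; ||v||^2 = 14; deficit = 7/3

Write each e_j = u_j / sqrt(<u_j, u_j>) where u_j is the displayed integer vector. Then <v, e_j> = <v, u_j> / sqrt(<u_j, u_j>), so |<v, e_j>|^2 = <v, u_j>^2 / <u_j, u_j>.
Coefficients: <v, e_1> = 7/sqrt(5), <v, e_2> = 14/sqrt(105).
Square and sum: Σ |<v, e_j>|^2 = 35/3.
Compute ||v||^2 = v·v = 14.
Deficit = 14 − 35/3 = 7/3 ≥ 0, confirming Bessel's inequality. (The deficit equals ||v − Σ <v,e_j> e_j||^2, the squared distance from v to span{e_j}.)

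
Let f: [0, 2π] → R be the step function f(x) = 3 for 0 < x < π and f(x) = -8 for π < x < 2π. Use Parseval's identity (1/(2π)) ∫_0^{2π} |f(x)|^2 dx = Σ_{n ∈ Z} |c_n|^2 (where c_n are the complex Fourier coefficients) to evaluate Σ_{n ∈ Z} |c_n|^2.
Σ |c_n|^2 = 73/2

Parseval equates the L^2 energy of f (normalised by 1/(2π)) with the ℓ^2 sum of its Fourier coefficients: (1/(2π)) ∫_0^{2π} |f|^2 = Σ |c_n|^2.
Compute the left side: (1/(2π)) [∫_0^π 3^2 dx + ∫_π^{2π} (-8)^2 dx] = (1/(2π)) · (9π + 64π) = (9 + 64)/2 = 73/2.
So Σ_{n ∈ Z} |c_n|^2 = 73/2.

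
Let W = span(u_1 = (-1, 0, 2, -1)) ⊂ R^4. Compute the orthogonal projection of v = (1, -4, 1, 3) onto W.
proj_W(v) = (1/3, 0, -2/3, 1/3)

Set up U = [u_1 | ... | u_1] ∈ R^(4×1). The projector onto W = col(U) is P = U (U^T U)^(-1) U^T.
Compute U^T U =
  [6],
and U^T v = (-2).
Solve U^T U · c = U^T v for the coefficients: c = (-1/3). The projection is proj_W(v) = U c.
Check: (v - proj_W(v)) · u_1 = 0  (should be 0).
Result: proj_W(v) = (1/3, 0, -2/3, 1/3).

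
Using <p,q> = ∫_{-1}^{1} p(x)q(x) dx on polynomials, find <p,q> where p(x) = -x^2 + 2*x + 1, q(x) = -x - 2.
<p,q> = -4

Expand the product: p(x)·q(x) = x^3 - 5*x - 2.
∫_{-1}^{1} of each monomial x^k gives [2/(k+1) if k even, 0 if k odd]. Integrating term-by-term (or equivalently evaluating the antiderivative F(x) = x^4/4 - 5*x^2/2 - 2*x at the endpoints):
  F(1) − F(−1) = -17/4 − (-1/4) = -4.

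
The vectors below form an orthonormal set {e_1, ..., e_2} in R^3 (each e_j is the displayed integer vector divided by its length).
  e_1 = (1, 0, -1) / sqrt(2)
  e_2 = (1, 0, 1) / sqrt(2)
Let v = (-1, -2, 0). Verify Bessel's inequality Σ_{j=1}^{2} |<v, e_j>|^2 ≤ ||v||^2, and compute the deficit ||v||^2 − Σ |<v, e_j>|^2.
Σ |<v, e_j>|^2 = 1; ||v||^2 = 5; deficit = 4

Write each e_j = u_j / sqrt(<u_j, u_j>) where u_j is the displayed integer vector. Then <v, e_j> = <v, u_j> / sqrt(<u_j, u_j>), so |<v, e_j>|^2 = <v, u_j>^2 / <u_j, u_j>.
Coefficients: <v, e_1> = -1/sqrt(2), <v, e_2> = -1/sqrt(2).
Square and sum: Σ |<v, e_j>|^2 = 1.
Compute ||v||^2 = v·v = 5.
Deficit = 5 − 1 = 4 ≥ 0, confirming Bessel's inequality. (The deficit equals ||v − Σ <v,e_j> e_j||^2, the squared distance from v to span{e_j}.)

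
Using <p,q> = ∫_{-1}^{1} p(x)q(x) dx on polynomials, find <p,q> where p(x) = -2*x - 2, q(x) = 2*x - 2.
<p,q> = 16/3

Expand the product: p(x)·q(x) = 4 - 4*x^2.
∫_{-1}^{1} of each monomial x^k gives [2/(k+1) if k even, 0 if k odd]. Integrating term-by-term (or equivalently evaluating the antiderivative F(x) = -4*x^3/3 + 4*x at the endpoints):
  F(1) − F(−1) = 8/3 − (-8/3) = 16/3.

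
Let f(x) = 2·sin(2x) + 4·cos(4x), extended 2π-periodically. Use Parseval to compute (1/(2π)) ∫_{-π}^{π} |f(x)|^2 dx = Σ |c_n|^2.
Σ |c_n|^2 = 10

Expand |f|^2 and use orthogonality of {sin(nx), cos(mx)} on [-π, π]:
  ∫_{-π}^{π} sin(nx)^2 dx = π, ∫ cos(mx)^2 dx = π, and cross terms integrate to 0.
So ∫_{-π}^{π} f(x)^2 dx = 2^2 · π + 4^2 · π = (4 + 16)π.
Divide by 2π: (4 + 16)/2 = 10.
By Parseval, this equals Σ |c_n|^2.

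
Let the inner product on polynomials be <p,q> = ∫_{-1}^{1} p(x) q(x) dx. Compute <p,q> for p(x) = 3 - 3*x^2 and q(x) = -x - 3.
<p,q> = -12

Expand the product: p(x)·q(x) = 3*x^3 + 9*x^2 - 3*x - 9.
∫_{-1}^{1} of each monomial x^k gives [2/(k+1) if k even, 0 if k odd]. Integrating term-by-term (or equivalently evaluating the antiderivative F(x) = 3*x^4/4 + 3*x^3 - 3*x^2/2 - 9*x at the endpoints):
  F(1) − F(−1) = -27/4 − (21/4) = -12.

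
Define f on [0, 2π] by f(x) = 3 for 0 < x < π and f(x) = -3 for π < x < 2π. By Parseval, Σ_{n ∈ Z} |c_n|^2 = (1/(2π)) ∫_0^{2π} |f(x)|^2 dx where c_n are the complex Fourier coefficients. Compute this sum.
Σ |c_n|^2 = 9

Parseval equates the L^2 energy of f (normalised by 1/(2π)) with the ℓ^2 sum of its Fourier coefficients: (1/(2π)) ∫_0^{2π} |f|^2 = Σ |c_n|^2.
Compute the left side: (1/(2π)) [∫_0^π 3^2 dx + ∫_π^{2π} (-3)^2 dx] = (1/(2π)) · (9π + 9π) = (9 + 9)/2 = 9.
So Σ_{n ∈ Z} |c_n|^2 = 9.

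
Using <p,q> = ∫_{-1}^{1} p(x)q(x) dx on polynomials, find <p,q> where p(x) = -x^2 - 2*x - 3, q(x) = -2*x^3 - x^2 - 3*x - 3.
<p,q> = 28

Expand the product: p(x)·q(x) = 2*x^5 + 5*x^4 + 11*x^3 + 12*x^2 + 15*x + 9.
∫_{-1}^{1} of each monomial x^k gives [2/(k+1) if k even, 0 if k odd]. Integrating term-by-term (or equivalently evaluating the antiderivative F(x) = x^6/3 + x^5 + 11*x^4/4 + 4*x^3 + 15*x^2/2 + 9*x at the endpoints):
  F(1) − F(−1) = 295/12 − (-41/12) = 28.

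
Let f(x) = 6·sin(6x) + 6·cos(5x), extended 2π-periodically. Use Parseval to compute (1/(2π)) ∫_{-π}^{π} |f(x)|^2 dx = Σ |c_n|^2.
Σ |c_n|^2 = 36

Expand |f|^2 and use orthogonality of {sin(nx), cos(mx)} on [-π, π]:
  ∫_{-π}^{π} sin(nx)^2 dx = π, ∫ cos(mx)^2 dx = π, and cross terms integrate to 0.
So ∫_{-π}^{π} f(x)^2 dx = 6^2 · π + 6^2 · π = (36 + 36)π.
Divide by 2π: (36 + 36)/2 = 36.
By Parseval, this equals Σ |c_n|^2.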